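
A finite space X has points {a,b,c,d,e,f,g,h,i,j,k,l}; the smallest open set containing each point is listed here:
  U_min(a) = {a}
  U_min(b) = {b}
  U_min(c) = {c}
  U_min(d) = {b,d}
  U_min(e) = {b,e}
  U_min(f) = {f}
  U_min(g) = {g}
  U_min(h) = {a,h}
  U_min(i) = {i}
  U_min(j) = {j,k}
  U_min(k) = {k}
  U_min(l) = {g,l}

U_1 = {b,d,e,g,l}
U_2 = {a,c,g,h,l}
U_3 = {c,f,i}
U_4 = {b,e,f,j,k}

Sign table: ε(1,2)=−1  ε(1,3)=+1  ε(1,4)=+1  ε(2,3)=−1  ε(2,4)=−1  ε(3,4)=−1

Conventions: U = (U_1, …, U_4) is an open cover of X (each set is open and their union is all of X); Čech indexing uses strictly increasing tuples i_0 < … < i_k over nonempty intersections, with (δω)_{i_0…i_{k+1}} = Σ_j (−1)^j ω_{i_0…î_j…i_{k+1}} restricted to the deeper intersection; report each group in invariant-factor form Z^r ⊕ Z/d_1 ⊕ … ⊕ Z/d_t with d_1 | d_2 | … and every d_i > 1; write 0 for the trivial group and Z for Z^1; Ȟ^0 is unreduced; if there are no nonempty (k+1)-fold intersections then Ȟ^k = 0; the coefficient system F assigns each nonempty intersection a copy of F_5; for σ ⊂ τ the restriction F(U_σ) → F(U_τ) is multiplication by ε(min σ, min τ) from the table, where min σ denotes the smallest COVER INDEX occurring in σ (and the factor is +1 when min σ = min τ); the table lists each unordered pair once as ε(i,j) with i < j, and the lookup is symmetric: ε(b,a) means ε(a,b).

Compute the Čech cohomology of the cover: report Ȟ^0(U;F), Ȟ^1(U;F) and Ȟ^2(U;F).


Ȟ^0(U;F) ≅ 0,  Ȟ^1(U;F) ≅ 0,  Ȟ^2(U;F) ≅ 0

nerve of the cover:
  U12={g,l} U14={b,e} U23={c} U34={f}
C dims 4,4; δ0: rk_F5 4
Ȟ^0 = (4 − 4) − 0 = 0, so Ȟ^0 ≅ 0
Ȟ^1 = (4 − 0) − 4 = 0, so Ȟ^1 ≅ 0
Ȟ^2 = (0 − 0) − 0 = 0, so Ȟ^2 ≅ 0


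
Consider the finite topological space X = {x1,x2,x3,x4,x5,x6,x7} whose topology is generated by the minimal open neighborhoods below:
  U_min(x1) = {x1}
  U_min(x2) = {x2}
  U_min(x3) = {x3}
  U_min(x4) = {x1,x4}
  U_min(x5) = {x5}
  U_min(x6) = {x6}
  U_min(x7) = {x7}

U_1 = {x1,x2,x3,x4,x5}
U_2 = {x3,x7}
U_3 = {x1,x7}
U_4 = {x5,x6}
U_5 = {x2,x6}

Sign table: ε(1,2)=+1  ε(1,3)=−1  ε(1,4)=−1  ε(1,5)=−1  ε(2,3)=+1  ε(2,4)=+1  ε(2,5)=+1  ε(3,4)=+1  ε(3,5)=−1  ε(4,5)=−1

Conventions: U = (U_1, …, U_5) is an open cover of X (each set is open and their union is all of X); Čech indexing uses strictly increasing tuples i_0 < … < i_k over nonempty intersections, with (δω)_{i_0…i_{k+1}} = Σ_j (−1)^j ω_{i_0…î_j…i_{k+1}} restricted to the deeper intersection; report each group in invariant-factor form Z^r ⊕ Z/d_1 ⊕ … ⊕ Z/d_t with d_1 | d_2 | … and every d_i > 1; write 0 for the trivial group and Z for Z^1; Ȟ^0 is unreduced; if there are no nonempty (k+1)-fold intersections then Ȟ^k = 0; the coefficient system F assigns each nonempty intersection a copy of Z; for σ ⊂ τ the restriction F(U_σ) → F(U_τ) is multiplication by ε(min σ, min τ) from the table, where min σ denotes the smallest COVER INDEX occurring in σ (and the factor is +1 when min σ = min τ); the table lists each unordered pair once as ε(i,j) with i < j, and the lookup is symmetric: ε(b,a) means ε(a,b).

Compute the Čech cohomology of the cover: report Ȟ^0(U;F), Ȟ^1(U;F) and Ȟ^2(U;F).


Ȟ^0 ≅ 0,  Ȟ^1 ≅ Z ⊕ Z/2,  Ȟ^2 ≅ 0

nonempty intersections:
  U12={x3} U13={x1} U14={x5} U15={x2} U23={x7} U45={x6}
C dims 5,6; δ0: rk 5, SNF 1^4·2
Ȟ^0: (5−5)−0=0 ⇒ 0
Ȟ^1: (6−0)−5=1 plus torsion [2] ⇒ Z ⊕ Z/2
Ȟ^2: (0−0)−0=0 ⇒ 0


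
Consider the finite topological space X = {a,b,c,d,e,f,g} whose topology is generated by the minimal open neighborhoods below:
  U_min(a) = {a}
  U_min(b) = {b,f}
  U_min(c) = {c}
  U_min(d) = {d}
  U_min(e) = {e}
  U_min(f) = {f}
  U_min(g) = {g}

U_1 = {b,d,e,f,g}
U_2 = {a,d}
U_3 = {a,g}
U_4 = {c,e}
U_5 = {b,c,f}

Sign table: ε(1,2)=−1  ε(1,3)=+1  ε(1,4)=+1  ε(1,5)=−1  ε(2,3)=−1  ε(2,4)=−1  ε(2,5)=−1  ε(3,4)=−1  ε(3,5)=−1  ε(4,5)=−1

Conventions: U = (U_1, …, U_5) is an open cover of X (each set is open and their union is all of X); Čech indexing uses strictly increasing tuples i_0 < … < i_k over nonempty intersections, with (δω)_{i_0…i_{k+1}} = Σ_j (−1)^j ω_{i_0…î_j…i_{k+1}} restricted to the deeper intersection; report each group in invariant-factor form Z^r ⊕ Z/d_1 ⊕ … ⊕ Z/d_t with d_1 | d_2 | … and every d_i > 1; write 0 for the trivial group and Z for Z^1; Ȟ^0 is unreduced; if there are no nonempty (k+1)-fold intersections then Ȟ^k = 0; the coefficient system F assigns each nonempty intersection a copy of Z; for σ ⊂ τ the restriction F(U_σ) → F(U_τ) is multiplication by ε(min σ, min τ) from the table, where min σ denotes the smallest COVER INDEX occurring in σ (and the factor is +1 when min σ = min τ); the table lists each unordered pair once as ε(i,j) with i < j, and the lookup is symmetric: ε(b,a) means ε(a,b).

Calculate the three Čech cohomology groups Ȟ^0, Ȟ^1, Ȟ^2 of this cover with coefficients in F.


Ȟ^0(U;F) ≅ Z,  Ȟ^1(U;F) ≅ Z^2,  Ȟ^2(U;F) ≅ 0

nonempty intersections:
  U12={d} U13={g} U14={e} U15={b,f} U23={a} U45={c}
C dims 5,6; δ0: rk 4, SNF 1^4
Ȟ^0: (5−4)−0=1 ⇒ Z
Ȟ^1: (6−0)−4=2 ⇒ Z^2
Ȟ^2: (0−0)−0=0 ⇒ 0


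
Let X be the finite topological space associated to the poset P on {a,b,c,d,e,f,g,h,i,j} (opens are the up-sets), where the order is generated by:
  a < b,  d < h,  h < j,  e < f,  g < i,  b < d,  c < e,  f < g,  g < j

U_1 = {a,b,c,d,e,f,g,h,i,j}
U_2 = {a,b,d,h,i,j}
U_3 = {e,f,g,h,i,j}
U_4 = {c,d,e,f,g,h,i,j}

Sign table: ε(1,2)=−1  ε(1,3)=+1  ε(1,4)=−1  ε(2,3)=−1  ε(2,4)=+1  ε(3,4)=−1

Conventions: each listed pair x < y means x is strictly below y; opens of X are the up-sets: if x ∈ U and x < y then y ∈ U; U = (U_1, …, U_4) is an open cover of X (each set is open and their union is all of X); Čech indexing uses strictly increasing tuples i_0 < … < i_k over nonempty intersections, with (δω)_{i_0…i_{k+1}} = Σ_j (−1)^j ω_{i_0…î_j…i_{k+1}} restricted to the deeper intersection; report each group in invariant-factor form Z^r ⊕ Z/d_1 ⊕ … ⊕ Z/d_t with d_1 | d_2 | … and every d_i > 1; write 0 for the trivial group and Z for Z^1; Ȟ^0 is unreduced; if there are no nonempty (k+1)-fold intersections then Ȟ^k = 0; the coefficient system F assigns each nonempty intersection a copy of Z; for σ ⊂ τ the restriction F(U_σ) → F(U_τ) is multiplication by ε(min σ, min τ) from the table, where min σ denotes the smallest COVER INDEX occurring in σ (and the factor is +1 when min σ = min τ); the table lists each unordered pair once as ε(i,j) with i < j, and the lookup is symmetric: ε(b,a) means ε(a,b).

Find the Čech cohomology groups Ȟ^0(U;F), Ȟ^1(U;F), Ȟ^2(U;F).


Ȟ^0(U;F) ≅ Z, Ȟ^1(U;F) ≅ 0 and Ȟ^2(U;F) ≅ 0

nonempty intersections:
  U12={a,b,d,h,i,j} U13={e,f,g,h,i,j} U14={c,d,e,f,g,h,i,j} U23={h,i,j} U24={d,h,i,j} U34={e,f,g,h,i,j}
  U123={h,i,j} U124={d,h,i,j} U134={e,f,g,h,i,j} U234={h,i,j}
  U1234={h,i,j}
C dims 4,6,4,1; δ0: rk 3, SNF 1^3; δ1: rk 3, SNF 1^3; δ2: rk 1, SNF 1^1
Ȟ^0: (4−3)−0=1 ⇒ Z
Ȟ^1: (6−3)−3=0 ⇒ 0
Ȟ^2: (4−1)−3=0 ⇒ 0


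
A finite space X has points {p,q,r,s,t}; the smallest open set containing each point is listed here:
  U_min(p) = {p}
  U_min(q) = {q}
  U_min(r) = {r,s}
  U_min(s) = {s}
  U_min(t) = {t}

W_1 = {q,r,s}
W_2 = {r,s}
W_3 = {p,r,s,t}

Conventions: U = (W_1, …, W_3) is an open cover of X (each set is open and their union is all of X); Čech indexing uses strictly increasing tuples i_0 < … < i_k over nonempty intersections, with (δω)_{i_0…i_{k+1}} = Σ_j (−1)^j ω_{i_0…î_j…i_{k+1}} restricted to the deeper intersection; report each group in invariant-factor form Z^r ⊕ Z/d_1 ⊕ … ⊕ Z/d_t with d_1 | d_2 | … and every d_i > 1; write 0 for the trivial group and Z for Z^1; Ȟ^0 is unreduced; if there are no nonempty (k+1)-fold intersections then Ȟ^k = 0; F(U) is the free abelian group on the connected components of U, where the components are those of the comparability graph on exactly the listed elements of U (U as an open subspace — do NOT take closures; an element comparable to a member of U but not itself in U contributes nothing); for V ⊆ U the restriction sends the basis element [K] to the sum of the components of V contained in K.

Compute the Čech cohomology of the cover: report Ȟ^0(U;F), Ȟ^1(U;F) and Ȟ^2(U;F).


nonempty overlaps:
  W12={r,s} W13={r,s} W23={r,s}
  W123={r,s}
components per intersection:
  W1: {q} {r,s}
  W2: {r,s}
  W3: {p} {r,s} {t}
  W12: {r,s}
  W13: {r,s}
  W23: {r,s}
  W123: {r,s}
C dims 6,3,1; δ0: rk 2, SNF 1^2; δ1: rk 1, SNF 1^1
degree 0: 6−2−0 = 4 → Ȟ^0 ≅ Z^4
degree 1: 3−1−2 = 0 → Ȟ^1 ≅ 0
degree 2: 1−0−1 = 0 → Ȟ^2 ≅ 0

Ȟ^0 ≅ Z^4, Ȟ^1 ≅ 0 and Ȟ^2 ≅ 0


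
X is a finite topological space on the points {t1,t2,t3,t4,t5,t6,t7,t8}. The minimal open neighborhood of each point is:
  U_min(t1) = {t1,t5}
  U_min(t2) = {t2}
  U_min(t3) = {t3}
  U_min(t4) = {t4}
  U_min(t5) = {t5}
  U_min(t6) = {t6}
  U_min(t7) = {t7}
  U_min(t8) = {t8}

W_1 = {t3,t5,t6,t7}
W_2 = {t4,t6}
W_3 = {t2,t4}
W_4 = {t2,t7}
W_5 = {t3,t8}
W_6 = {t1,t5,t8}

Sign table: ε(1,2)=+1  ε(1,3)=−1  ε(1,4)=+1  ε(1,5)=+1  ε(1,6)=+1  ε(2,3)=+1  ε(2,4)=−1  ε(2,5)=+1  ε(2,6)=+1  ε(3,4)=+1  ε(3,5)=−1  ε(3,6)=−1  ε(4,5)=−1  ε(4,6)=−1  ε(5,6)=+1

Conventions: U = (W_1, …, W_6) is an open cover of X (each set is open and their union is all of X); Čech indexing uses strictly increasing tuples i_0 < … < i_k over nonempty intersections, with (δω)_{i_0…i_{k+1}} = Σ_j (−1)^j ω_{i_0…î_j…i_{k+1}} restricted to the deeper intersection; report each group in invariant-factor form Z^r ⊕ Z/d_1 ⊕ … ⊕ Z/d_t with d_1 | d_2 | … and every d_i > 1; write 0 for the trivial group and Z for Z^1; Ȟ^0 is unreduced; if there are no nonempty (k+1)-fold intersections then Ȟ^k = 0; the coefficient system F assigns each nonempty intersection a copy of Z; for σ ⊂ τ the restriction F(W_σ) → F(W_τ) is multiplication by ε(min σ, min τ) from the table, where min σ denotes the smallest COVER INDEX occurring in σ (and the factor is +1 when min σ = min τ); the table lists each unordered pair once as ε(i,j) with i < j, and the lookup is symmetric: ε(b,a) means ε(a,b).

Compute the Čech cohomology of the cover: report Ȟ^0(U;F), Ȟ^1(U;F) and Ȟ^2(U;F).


nerve of the cover:
  W12={t6} W14={t7} W15={t3} W16={t5} W23={t4} W34={t2} W56={t8}
C dims 6,7; δ0: rk 5, SNF 1^5
Ȟ^0 = (6 − 5) − 0 = 1, so Ȟ^0 ≅ Z
Ȟ^1 = (7 − 0) − 5 = 2, so Ȟ^1 ≅ Z^2
Ȟ^2 = (0 − 0) − 0 = 0, so Ȟ^2 ≅ 0

Ȟ^0(U;F) ≅ Z,  Ȟ^1(U;F) ≅ Z^2,  Ȟ^2(U;F) ≅ 0


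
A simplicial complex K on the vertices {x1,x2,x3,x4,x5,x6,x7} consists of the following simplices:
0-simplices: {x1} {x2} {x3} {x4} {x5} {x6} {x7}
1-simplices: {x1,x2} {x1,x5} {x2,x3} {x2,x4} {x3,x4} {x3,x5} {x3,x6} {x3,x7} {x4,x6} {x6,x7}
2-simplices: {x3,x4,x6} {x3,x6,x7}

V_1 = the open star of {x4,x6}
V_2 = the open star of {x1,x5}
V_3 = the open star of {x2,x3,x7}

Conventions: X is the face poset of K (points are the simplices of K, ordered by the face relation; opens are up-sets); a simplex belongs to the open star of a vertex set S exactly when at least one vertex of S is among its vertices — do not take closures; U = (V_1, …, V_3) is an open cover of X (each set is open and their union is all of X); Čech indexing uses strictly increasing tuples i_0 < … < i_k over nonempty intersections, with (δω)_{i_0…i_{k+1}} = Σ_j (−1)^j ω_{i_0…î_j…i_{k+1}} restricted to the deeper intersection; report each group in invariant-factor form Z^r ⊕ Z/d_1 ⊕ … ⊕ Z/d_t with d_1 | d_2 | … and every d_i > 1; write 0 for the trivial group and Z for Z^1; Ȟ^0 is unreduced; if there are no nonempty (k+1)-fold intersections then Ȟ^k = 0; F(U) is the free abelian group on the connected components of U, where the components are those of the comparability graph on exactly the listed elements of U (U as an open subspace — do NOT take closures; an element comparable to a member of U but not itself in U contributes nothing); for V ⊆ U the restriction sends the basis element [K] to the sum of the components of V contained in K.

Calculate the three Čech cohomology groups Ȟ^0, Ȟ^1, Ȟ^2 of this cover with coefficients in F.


nonempty intersections:
  V1={{x4},{x6},{x2,x4},{x3,x4},{x3,x6},{x4,x6},{x6,x7},{x3,x4,x6},{x3,x6,x7}} V2={{x1},{x5},{x1,x2},{x1,x5},{x3,x5}} V3={{x2},{x3},{x7},{x1,x2},{x2,x3},{x2,x4},{x3,x4},{x3,x5},{x3,x6},{x3,x7},{x6,x7},{x3,x4,x6},{x3,x6,x7}}
  V13={{x2,x4},{x3,x4},{x3,x6},{x6,x7},{x3,x4,x6},{x3,x6,x7}} V23={{x1,x2},{x3,x5}}
components per intersection:
  V1: {{x4},{x6},{x2,x4},{x3,x4},{x3,x6},{x4,x6},{x6,x7},{x3,x4,x6},{x3,x6,x7}}
  V2: {{x1},{x5},{x1,x2},{x1,x5},{x3,x5}}
  V3: {{x2},{x3},{x7},{x1,x2},{x2,x3},{x2,x4},{x3,x4},{x3,x5},{x3,x6},{x3,x7},{x6,x7},{x3,x4,x6},{x3,x6,x7}}
  V13: {{x2,x4}} {{x3,x4},{x3,x6},{x6,x7},{x3,x4,x6},{x3,x6,x7}}
  V23: {{x1,x2}} {{x3,x5}}
C dims 3,4; δ0: rk 2, SNF 1^2
Ȟ^0: (3−2)−0=1 ⇒ Z
Ȟ^1: (4−0)−2=2 ⇒ Z^2
Ȟ^2: (0−0)−0=0 ⇒ 0

Ȟ^0 = Z; Ȟ^1 = Z^2; Ȟ^2 = 0


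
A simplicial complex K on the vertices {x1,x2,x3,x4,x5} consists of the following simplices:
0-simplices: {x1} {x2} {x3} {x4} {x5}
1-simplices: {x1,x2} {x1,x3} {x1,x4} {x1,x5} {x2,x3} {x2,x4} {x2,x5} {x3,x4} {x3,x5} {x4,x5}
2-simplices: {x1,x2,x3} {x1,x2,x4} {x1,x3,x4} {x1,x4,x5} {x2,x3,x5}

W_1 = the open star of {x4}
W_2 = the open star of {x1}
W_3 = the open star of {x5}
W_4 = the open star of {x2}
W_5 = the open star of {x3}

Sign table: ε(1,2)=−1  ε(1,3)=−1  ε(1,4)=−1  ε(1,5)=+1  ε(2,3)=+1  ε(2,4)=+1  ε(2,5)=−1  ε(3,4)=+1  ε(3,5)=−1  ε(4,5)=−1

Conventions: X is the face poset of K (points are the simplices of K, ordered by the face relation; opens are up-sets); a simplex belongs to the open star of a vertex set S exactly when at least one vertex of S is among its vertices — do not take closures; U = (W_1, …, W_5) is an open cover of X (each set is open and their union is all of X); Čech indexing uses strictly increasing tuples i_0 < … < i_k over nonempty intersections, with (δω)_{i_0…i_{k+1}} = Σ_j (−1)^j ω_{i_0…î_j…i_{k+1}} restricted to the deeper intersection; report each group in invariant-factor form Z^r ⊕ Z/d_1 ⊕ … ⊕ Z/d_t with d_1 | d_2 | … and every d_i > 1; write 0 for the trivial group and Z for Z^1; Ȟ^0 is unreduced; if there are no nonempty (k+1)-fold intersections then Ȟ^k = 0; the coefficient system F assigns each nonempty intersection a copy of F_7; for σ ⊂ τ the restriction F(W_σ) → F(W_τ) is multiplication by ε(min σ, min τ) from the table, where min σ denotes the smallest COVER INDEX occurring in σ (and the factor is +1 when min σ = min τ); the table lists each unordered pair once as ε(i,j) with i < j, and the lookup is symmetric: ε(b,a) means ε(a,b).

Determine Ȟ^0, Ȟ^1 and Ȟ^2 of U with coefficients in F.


nonempty overlaps:
  W1={{x4},{x1,x4},{x2,x4},{x3,x4},{x4,x5},{x1,x2,x4},{x1,x3,x4},{x1,x4,x5}} W2={{x1},{x1,x2},{x1,x3},{x1,x4},{x1,x5},{x1,x2,x3},{x1,x2,x4},{x1,x3,x4},{x1,x4,x5}} W3={{x5},{x1,x5},{x2,x5},{x3,x5},{x4,x5},{x1,x4,x5},{x2,x3,x5}} W4={{x2},{x1,x2},{x2,x3},{x2,x4},{x2,x5},{x1,x2,x3},{x1,x2,x4},{x2,x3,x5}} W5={{x3},{x1,x3},{x2,x3},{x3,x4},{x3,x5},{x1,x2,x3},{x1,x3,x4},{x2,x3,x5}}
  W12={{x1,x4},{x1,x2,x4},{x1,x3,x4},{x1,x4,x5}} W13={{x4,x5},{x1,x4,x5}} W14={{x2,x4},{x1,x2,x4}} W15={{x3,x4},{x1,x3,x4}} W23={{x1,x5},{x1,x4,x5}} W24={{x1,x2},{x1,x2,x3},{x1,x2,x4}} W25={{x1,x3},{x1,x2,x3},{x1,x3,x4}} W34={{x2,x5},{x2,x3,x5}} W35={{x3,x5},{x2,x3,x5}} W45={{x2,x3},{x1,x2,x3},{x2,x3,x5}}
  W123={{x1,x4,x5}} W124={{x1,x2,x4}} W125={{x1,x3,x4}} W245={{x1,x2,x3}} W345={{x2,x3,x5}}
C dims 5,10,5; δ0: rk_F7 4; δ1: rk_F7 5
degree 0: 5−4−0 = 1 → Ȟ^0 ≅ Z/7
degree 1: 10−5−4 = 1 → Ȟ^1 ≅ Z/7
degree 2: 5−0−5 = 0 → Ȟ^2 ≅ 0

Ȟ^0 = Z/7, Ȟ^1 = Z/7 and Ȟ^2 = 0


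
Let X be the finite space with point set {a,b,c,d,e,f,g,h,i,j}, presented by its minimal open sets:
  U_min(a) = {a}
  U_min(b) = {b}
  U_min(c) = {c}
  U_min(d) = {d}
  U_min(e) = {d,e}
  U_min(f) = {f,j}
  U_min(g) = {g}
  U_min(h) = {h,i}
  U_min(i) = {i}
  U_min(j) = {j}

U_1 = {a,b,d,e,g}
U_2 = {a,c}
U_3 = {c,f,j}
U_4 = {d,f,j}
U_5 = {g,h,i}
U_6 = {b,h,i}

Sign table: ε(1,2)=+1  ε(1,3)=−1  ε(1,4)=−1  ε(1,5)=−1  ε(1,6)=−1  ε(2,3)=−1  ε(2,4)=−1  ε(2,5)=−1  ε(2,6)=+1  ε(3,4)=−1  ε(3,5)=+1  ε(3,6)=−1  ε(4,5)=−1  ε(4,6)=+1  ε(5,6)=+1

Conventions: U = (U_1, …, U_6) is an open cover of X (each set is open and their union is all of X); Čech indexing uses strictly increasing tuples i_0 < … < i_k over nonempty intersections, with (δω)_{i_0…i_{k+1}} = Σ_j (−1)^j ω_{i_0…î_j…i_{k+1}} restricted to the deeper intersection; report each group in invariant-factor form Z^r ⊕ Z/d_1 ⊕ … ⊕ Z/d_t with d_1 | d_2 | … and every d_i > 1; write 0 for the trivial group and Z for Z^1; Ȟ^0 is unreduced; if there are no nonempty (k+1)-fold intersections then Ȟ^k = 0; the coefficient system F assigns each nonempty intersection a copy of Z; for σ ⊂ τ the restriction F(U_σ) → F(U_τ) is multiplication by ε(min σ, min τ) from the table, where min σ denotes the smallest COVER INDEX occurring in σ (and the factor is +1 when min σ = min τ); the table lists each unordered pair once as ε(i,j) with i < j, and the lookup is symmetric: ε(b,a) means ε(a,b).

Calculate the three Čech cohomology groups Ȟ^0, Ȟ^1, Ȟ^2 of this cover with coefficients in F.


intersection data:
  U12={a} U14={d} U15={g} U16={b} U23={c} U34={f,j} U56={h,i}
C dims 6,7; δ0: rk 6, SNF 1^5·2
Ȟ^0 = (6 − 6) − 0 = 0, so Ȟ^0 ≅ 0
Ȟ^1 = (7 − 0) − 6 = 1 plus torsion [2], so Ȟ^1 ≅ Z ⊕ Z/2
Ȟ^2 = (0 − 0) − 0 = 0, so Ȟ^2 ≅ 0

Ȟ^0 ≅ 0; Ȟ^1 ≅ Z ⊕ Z/2; Ȟ^2 ≅ 0


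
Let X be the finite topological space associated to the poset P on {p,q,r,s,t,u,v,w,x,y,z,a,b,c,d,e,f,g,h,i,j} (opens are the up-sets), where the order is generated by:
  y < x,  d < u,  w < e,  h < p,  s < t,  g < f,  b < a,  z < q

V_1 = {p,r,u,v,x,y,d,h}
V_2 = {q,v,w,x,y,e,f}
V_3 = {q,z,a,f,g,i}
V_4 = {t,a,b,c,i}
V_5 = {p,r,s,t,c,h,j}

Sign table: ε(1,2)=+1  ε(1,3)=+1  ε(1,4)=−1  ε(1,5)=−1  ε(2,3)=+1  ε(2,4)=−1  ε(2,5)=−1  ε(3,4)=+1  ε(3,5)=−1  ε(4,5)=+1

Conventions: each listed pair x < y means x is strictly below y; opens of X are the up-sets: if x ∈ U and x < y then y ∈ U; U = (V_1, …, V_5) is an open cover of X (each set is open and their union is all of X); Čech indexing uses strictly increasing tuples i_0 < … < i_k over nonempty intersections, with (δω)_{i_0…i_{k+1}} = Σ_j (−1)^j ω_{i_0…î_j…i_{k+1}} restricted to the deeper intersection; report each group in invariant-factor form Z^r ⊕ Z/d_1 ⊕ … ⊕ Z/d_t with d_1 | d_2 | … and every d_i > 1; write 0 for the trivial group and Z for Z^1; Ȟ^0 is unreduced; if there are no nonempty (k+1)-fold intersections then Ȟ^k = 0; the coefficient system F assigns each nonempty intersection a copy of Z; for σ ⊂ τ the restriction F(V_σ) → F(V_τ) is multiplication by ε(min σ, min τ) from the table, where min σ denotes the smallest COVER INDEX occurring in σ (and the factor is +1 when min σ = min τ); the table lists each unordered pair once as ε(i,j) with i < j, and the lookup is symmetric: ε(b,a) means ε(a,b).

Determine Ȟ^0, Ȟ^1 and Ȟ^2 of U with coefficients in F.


Ȟ^0 = 0, Ȟ^1 = Z/2, Ȟ^2 = 0

nerve of the cover:
  V12={v,x,y} V15={p,r,h} V23={q,f} V34={a,i} V45={t,c}
C dims 5,5; δ0: rk 5, SNF 1^4·2
Ȟ^0 = (5 − 5) − 0 = 0, so Ȟ^0 ≅ 0
Ȟ^1 = (5 − 0) − 5 = 0 plus torsion [2], so Ȟ^1 ≅ Z/2
Ȟ^2 = (0 − 0) − 0 = 0, so Ȟ^2 ≅ 0


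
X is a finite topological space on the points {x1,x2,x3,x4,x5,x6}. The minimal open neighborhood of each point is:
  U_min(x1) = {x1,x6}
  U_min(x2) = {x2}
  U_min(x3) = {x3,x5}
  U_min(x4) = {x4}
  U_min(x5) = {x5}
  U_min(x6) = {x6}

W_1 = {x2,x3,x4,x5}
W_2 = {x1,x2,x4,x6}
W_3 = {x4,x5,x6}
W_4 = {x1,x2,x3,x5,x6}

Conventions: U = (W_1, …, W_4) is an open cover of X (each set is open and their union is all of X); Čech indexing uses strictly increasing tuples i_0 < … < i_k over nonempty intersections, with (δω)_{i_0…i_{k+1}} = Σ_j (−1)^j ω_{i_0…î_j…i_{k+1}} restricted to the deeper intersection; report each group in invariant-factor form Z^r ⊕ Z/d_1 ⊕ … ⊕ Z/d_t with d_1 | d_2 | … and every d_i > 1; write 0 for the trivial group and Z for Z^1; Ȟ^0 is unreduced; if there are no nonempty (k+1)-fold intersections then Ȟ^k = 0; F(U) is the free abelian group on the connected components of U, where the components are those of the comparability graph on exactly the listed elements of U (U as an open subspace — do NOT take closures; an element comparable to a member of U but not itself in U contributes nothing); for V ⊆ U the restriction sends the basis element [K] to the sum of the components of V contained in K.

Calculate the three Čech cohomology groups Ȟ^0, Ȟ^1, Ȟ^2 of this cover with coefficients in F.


nerve simplices:
  W12={x2,x4} W13={x4,x5} W14={x2,x3,x5} W23={x4,x6} W24={x1,x2,x6} W34={x5,x6}
  W123={x4} W124={x2} W134={x5} W234={x6}
components per intersection:
  W1: {x2} {x3,x5} {x4}
  W2: {x1,x6} {x2} {x4}
  W3: {x4} {x5} {x6}
  W4: {x1,x6} {x2} {x3,x5}
  W12: {x2} {x4}
  W13: {x4} {x5}
  W14: {x2} {x3,x5}
  W23: {x4} {x6}
  W24: {x1,x6} {x2}
  W34: {x5} {x6}
  W123: {x4}
  W124: {x2}
  W134: {x5}
  W234: {x6}
C dims 12,12,4; δ0: rk 8, SNF 1^8; δ1: rk 4, SNF 1^4
degree 0: 12−8−0 = 4 → Ȟ^0 ≅ Z^4
degree 1: 12−4−8 = 0 → Ȟ^1 ≅ 0
degree 2: 4−0−4 = 0 → Ȟ^2 ≅ 0

Ȟ^0(U;F) ≅ Z^4, Ȟ^1(U;F) ≅ 0, Ȟ^2(U;F) ≅ 0


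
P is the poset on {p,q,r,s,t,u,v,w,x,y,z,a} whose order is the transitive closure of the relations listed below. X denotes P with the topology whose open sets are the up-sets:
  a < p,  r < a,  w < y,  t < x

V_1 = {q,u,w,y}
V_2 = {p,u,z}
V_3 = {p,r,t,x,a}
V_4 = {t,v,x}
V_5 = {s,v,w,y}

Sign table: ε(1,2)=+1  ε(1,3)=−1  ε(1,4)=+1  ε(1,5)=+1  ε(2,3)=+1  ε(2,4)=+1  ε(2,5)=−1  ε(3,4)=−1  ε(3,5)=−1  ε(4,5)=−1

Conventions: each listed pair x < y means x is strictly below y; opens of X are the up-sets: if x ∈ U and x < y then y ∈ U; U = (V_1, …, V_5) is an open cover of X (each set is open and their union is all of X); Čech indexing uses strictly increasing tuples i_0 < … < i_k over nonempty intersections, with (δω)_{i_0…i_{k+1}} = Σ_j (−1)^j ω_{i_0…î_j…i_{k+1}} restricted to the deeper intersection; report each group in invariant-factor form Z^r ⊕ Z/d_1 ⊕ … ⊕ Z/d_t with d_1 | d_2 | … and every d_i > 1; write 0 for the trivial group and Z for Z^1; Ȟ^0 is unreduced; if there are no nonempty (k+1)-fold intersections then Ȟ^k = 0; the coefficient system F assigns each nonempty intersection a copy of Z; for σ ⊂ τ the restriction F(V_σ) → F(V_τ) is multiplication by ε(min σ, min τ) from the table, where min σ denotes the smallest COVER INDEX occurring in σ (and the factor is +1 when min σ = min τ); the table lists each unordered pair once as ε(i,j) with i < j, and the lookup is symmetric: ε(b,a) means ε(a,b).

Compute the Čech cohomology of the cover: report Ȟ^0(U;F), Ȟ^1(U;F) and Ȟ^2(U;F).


Ȟ^0 ≅ Z, Ȟ^1 ≅ Z, Ȟ^2 ≅ 0

nerve of the cover:
  V12={u} V15={w,y} V23={p} V34={t,x} V45={v}
C dims 5,5; δ0: rk 4, SNF 1^4
Ȟ^0 = (5 − 4) − 0 = 1, so Ȟ^0 ≅ Z
Ȟ^1 = (5 − 0) − 4 = 1, so Ȟ^1 ≅ Z
Ȟ^2 = (0 − 0) − 0 = 0, so Ȟ^2 ≅ 0


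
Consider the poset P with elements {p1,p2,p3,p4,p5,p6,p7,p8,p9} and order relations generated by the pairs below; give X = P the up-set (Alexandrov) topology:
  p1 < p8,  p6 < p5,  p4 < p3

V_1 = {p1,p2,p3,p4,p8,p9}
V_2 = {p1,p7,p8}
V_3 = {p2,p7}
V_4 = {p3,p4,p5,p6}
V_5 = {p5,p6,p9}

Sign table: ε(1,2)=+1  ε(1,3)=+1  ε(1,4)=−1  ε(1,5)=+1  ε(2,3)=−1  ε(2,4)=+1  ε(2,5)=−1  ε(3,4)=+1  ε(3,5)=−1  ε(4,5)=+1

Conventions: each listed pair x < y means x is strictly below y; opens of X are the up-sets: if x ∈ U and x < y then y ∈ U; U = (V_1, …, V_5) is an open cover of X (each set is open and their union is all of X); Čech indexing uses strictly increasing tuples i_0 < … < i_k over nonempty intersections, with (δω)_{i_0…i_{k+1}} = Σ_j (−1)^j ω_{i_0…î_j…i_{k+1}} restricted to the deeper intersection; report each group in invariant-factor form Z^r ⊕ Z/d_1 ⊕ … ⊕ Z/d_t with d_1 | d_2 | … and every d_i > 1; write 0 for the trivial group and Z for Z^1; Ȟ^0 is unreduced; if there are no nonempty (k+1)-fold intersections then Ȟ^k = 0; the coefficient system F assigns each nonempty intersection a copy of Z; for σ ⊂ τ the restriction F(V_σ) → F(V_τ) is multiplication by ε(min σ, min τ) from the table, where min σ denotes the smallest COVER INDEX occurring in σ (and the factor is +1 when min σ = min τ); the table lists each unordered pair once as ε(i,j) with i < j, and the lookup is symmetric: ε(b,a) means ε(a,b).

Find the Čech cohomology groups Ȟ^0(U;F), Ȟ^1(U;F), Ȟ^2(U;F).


Ȟ^0 ≅ 0,  Ȟ^1 ≅ Z ⊕ Z/2,  Ȟ^2 ≅ 0

intersection data:
  V12={p1,p8} V13={p2} V14={p3,p4} V15={p9} V23={p7} V45={p5,p6}
C dims 5,6; δ0: rk 5, SNF 1^4·2
Ȟ^0 = (5 − 5) − 0 = 0, so Ȟ^0 ≅ 0
Ȟ^1 = (6 − 0) − 5 = 1 plus torsion [2], so Ȟ^1 ≅ Z ⊕ Z/2
Ȟ^2 = (0 − 0) − 0 = 0, so Ȟ^2 ≅ 0


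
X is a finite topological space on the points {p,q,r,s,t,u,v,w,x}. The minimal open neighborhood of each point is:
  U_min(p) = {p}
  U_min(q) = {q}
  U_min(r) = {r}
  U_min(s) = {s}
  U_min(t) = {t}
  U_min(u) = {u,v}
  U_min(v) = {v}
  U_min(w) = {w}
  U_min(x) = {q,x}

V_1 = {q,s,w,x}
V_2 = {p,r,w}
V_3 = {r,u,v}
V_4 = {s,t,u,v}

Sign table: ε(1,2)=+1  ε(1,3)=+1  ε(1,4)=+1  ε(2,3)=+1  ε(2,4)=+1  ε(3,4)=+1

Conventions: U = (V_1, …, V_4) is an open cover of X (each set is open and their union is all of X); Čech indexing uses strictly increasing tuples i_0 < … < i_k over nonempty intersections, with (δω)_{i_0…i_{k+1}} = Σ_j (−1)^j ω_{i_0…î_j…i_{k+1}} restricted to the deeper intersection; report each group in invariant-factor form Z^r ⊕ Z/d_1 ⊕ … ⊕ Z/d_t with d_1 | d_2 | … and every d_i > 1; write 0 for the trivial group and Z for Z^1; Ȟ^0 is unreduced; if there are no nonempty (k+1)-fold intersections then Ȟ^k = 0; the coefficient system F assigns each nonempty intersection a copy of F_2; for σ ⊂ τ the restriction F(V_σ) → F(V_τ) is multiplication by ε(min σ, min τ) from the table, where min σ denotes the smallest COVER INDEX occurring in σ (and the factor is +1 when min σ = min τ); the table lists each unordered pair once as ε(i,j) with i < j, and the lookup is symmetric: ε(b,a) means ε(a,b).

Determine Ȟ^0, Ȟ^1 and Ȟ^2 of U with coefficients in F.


Ȟ^0 = Z/2, Ȟ^1 = Z/2 and Ȟ^2 = 0

nonempty intersections:
  V12={w} V14={s} V23={r} V34={u,v}
C dims 4,4; δ0: rk_F2 3
Ȟ^0: (4−3)−0=1 ⇒ Z/2
Ȟ^1: (4−0)−3=1 ⇒ Z/2
Ȟ^2: (0−0)−0=0 ⇒ 0


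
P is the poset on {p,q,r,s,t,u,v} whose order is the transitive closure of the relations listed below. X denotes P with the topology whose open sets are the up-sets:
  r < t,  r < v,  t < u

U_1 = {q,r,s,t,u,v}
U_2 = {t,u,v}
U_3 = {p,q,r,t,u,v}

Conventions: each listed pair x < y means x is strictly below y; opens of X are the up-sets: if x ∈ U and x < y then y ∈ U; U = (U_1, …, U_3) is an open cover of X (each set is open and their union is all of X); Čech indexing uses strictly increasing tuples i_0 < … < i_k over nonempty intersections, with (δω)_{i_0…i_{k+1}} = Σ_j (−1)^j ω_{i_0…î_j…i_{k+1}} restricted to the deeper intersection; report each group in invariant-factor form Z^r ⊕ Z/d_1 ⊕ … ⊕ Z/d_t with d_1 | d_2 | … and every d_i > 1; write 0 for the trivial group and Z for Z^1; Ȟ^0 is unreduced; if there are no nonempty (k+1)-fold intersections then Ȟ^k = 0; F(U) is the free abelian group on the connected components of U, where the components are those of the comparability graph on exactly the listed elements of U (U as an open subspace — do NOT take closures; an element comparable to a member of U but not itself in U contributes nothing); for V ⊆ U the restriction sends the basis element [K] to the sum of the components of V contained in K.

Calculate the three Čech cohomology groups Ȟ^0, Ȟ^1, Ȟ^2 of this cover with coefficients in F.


intersection data:
  U12={t,u,v} U13={q,r,t,u,v} U23={t,u,v}
  U123={t,u,v}
components per intersection:
  U1: {q} {r,t,u,v} {s}
  U2: {t,u} {v}
  U3: {p} {q} {r,t,u,v}
  U12: {t,u} {v}
  U13: {q} {r,t,u,v}
  U23: {t,u} {v}
  U123: {t,u} {v}
C dims 8,6,2; δ0: rk 4, SNF 1^4; δ1: rk 2, SNF 1^2
Ȟ^0 = (8 − 4) − 0 = 4, so Ȟ^0 ≅ Z^4
Ȟ^1 = (6 − 2) − 4 = 0, so Ȟ^1 ≅ 0
Ȟ^2 = (2 − 0) − 2 = 0, so Ȟ^2 ≅ 0

Ȟ^0 ≅ Z^4; Ȟ^1 ≅ 0; Ȟ^2 ≅ 0


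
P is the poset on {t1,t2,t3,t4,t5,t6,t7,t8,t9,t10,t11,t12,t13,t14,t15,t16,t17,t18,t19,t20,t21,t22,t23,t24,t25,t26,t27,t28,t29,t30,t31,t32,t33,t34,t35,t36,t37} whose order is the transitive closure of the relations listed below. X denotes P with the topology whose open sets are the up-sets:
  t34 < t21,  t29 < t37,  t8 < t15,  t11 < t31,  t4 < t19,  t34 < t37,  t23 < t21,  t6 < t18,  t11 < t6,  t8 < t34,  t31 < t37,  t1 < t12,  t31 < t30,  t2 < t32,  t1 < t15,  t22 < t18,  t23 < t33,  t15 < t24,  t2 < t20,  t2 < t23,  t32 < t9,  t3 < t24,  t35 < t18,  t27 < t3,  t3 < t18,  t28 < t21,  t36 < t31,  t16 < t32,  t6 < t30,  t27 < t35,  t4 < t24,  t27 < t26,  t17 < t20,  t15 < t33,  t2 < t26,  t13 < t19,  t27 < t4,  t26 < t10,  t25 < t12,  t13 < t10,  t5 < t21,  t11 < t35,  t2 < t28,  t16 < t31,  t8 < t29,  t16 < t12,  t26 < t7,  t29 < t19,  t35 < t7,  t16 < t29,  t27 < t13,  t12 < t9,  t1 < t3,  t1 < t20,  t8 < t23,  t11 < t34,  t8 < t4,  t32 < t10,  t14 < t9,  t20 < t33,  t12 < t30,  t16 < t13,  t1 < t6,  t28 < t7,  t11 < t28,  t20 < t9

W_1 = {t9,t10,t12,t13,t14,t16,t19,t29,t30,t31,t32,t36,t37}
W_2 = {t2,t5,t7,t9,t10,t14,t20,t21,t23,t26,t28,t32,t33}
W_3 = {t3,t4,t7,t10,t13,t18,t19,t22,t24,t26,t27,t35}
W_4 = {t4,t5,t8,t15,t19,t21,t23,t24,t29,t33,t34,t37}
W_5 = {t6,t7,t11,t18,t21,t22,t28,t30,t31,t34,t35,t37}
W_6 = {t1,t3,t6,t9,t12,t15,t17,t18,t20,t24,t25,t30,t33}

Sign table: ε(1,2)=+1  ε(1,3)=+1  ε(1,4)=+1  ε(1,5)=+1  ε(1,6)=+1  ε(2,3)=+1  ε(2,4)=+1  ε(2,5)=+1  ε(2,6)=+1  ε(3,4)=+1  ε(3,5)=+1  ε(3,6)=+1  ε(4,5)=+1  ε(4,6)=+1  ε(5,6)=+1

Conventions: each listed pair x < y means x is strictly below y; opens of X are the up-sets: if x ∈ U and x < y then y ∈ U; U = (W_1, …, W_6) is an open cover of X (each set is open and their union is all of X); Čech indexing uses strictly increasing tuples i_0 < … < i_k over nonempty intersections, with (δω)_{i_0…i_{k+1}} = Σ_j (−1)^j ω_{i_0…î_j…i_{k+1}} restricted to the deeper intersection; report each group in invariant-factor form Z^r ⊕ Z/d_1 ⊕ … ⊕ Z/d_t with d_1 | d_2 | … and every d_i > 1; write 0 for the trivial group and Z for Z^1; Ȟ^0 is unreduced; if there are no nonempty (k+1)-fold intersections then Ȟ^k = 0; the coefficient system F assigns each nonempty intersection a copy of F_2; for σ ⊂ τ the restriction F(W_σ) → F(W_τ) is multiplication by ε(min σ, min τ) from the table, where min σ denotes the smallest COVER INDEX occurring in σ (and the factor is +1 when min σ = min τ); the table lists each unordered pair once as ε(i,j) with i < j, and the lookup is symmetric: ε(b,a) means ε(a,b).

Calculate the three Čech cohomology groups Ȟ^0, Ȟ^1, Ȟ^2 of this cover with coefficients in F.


nonempty intersections:
  W12={t9,t10,t14,t32} W13={t10,t13,t19} W14={t19,t29,t37} W15={t30,t31,t37} W16={t9,t12,t30} W23={t7,t10,t26} W24={t5,t21,t23,t33} W25={t7,t21,t28} W26={t9,t20,t33} W34={t4,t19,t24} W35={t7,t18,t22,t35} W36={t3,t18,t24} W45={t21,t34,t37} W46={t15,t24,t33} W56={t6,t18,t30}
  W123={t10} W126={t9} W134={t19} W145={t37} W156={t30} W235={t7} W245={t21} W246={t33} W346={t24} W356={t18}
C dims 6,15,10; δ0: rk_F2 5; δ1: rk_F2 9
Ȟ^0: (6−5)−0=1 ⇒ Z/2
Ȟ^1: (15−9)−5=1 ⇒ Z/2
Ȟ^2: (10−0)−9=1 ⇒ Z/2

Ȟ^0(U;F) ≅ Z/2,  Ȟ^1(U;F) ≅ Z/2,  Ȟ^2(U;F) ≅ Z/2


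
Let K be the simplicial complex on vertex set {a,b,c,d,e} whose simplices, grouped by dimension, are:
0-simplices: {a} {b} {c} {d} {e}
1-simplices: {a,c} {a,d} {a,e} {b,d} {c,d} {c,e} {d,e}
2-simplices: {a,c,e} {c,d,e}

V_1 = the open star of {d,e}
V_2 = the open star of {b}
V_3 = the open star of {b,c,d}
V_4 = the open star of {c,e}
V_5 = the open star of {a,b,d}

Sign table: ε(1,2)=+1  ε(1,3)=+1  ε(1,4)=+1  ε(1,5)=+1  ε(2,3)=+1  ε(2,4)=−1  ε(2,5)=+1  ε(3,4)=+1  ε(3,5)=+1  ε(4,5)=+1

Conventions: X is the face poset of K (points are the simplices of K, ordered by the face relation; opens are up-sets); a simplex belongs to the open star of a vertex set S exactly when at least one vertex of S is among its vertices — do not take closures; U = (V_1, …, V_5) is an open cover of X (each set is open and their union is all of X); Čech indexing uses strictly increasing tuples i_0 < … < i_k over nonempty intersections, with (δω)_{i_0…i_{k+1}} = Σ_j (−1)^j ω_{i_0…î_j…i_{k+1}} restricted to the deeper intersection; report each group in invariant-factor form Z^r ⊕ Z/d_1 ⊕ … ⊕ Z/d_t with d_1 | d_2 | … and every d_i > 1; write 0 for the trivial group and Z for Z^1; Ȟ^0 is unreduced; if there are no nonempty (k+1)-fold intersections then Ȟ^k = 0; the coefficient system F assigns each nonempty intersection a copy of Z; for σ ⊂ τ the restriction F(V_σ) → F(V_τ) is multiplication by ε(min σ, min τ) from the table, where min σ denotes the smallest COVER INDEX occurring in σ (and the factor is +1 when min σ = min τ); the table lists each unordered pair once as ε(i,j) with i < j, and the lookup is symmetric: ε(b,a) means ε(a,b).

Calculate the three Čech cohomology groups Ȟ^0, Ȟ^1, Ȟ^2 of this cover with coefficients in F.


cover nerve:
  V1={{d},{e},{a,d},{a,e},{b,d},{c,d},{c,e},{d,e},{a,c,e},{c,d,e}} V2={{b},{b,d}} V3={{b},{c},{d},{a,c},{a,d},{b,d},{c,d},{c,e},{d,e},{a,c,e},{c,d,e}} V4={{c},{e},{a,c},{a,e},{c,d},{c,e},{d,e},{a,c,e},{c,d,e}} V5={{a},{b},{d},{a,c},{a,d},{a,e},{b,d},{c,d},{d,e},{a,c,e},{c,d,e}}
  V12={{b,d}} V13={{d},{a,d},{b,d},{c,d},{c,e},{d,e},{a,c,e},{c,d,e}} V14={{e},{a,e},{c,d},{c,e},{d,e},{a,c,e},{c,d,e}} V15={{d},{a,d},{a,e},{b,d},{c,d},{d,e},{a,c,e},{c,d,e}} V23={{b},{b,d}} V25={{b},{b,d}} V34={{c},{a,c},{c,d},{c,e},{d,e},{a,c,e},{c,d,e}} V35={{b},{d},{a,c},{a,d},{b,d},{c,d},{d,e},{a,c,e},{c,d,e}} V45={{a,c},{a,e},{c,d},{d,e},{a,c,e},{c,d,e}}
  V123={{b,d}} V125={{b,d}} V134={{c,d},{c,e},{d,e},{a,c,e},{c,d,e}} V135={{d},{a,d},{b,d},{c,d},{d,e},{a,c,e},{c,d,e}} V145={{a,e},{c,d},{d,e},{a,c,e},{c,d,e}} V235={{b},{b,d}} V345={{a,c},{c,d},{d,e},{a,c,e},{c,d,e}}
  V1235={{b,d}} V1345={{c,d},{d,e},{a,c,e},{c,d,e}}
C dims 5,9,7,2; δ0: rk 4, SNF 1^4; δ1: rk 5, SNF 1^5; δ2: rk 2, SNF 1^2
Ȟ^0: (5−4)−0=1 ⇒ Z
Ȟ^1: (9−5)−4=0 ⇒ 0
Ȟ^2: (7−2)−5=0 ⇒ 0

Ȟ^0(U;F) ≅ Z, Ȟ^1(U;F) ≅ 0 and Ȟ^2(U;F) ≅ 0


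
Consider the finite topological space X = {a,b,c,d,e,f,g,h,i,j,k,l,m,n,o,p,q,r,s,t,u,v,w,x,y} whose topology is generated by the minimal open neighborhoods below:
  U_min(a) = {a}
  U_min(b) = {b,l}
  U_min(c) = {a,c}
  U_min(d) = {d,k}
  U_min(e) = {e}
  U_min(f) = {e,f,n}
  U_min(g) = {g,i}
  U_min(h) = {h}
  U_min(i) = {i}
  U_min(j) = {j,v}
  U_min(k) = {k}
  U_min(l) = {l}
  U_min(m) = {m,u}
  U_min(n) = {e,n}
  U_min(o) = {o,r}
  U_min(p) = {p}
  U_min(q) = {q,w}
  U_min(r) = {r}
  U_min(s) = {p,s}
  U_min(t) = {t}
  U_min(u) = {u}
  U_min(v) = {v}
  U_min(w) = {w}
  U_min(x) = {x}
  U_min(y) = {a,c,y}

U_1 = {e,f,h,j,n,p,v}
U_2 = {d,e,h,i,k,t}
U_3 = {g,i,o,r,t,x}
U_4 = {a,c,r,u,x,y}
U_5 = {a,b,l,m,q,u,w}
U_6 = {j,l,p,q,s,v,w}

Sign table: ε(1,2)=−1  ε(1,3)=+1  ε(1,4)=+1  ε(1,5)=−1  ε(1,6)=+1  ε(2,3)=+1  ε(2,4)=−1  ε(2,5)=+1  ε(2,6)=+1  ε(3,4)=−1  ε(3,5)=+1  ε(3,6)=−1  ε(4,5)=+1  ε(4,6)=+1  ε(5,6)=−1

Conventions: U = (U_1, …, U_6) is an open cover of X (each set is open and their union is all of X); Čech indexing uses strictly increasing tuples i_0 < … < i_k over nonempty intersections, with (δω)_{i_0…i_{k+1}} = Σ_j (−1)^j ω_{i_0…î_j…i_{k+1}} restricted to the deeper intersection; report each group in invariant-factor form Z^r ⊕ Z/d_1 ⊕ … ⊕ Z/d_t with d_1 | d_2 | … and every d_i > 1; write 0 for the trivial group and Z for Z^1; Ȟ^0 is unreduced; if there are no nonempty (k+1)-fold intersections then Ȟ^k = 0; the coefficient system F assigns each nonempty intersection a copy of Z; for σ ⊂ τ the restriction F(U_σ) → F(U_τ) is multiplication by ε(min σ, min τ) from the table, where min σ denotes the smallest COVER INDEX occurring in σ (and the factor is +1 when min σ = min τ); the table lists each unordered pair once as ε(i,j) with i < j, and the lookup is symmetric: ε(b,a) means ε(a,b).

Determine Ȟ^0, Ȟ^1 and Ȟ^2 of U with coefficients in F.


nonempty intersections:
  U12={e,h} U16={j,p,v} U23={i,t} U34={r,x} U45={a,u} U56={l,q,w}
C dims 6,6; δ0: rk 6, SNF 1^5·2
Ȟ^0: (6−6)−0=0 ⇒ 0
Ȟ^1: (6−0)−6=0 plus torsion [2] ⇒ Z/2
Ȟ^2: (0−0)−0=0 ⇒ 0

Ȟ^0 = 0, Ȟ^1 = Z/2 and Ȟ^2 = 0


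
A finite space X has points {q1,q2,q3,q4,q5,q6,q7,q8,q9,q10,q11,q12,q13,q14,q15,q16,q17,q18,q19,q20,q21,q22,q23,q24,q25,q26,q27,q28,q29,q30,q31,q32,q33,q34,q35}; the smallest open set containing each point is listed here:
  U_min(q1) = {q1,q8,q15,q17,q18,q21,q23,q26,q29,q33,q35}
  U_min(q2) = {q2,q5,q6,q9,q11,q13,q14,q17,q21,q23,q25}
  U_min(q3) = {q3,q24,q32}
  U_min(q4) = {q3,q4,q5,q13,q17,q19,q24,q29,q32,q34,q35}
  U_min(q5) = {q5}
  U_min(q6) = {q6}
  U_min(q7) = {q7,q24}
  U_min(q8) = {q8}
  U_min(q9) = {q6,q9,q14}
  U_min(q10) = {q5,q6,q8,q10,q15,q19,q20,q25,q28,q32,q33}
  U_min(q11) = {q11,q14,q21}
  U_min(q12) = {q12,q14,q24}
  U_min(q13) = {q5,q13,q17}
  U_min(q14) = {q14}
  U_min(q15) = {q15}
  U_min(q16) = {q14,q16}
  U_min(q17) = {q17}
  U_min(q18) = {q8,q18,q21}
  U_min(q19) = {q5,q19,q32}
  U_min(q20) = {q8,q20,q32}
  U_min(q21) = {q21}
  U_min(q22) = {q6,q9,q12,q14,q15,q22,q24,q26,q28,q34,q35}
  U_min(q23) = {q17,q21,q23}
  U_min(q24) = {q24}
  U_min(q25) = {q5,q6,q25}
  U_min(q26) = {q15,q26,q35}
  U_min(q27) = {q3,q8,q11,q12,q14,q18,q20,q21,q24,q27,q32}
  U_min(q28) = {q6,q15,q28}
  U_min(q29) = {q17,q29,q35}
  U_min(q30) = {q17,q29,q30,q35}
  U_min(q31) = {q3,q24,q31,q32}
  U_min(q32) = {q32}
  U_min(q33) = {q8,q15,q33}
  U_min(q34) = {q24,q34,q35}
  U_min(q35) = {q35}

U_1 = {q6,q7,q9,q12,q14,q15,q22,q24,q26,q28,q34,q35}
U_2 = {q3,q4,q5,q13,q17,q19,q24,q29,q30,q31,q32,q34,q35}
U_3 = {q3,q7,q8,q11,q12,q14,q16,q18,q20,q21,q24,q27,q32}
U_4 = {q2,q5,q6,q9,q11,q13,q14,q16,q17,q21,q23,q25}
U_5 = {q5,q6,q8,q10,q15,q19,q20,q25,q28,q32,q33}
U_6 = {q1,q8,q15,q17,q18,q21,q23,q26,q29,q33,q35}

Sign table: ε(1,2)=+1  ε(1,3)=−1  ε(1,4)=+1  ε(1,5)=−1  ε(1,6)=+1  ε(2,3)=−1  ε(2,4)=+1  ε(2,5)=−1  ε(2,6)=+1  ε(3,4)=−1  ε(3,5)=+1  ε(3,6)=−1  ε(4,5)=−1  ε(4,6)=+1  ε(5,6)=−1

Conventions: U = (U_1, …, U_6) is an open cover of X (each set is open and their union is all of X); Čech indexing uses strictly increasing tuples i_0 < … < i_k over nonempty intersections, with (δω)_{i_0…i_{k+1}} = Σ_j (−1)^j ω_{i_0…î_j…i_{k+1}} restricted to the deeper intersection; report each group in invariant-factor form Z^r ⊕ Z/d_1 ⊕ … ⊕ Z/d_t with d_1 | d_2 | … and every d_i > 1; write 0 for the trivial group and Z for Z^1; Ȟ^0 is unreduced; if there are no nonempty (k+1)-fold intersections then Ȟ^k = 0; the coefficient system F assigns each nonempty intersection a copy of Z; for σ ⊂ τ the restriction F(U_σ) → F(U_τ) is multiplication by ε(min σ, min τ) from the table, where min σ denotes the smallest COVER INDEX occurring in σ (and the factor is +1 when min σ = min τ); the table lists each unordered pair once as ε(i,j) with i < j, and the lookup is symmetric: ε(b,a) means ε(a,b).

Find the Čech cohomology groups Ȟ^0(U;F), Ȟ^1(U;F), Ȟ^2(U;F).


nerve of the cover:
  U12={q24,q34,q35} U13={q7,q12,q14,q24} U14={q6,q9,q14} U15={q6,q15,q28} U16={q15,q26,q35} U23={q3,q24,q32} U24={q5,q13,q17} U25={q5,q19,q32} U26={q17,q29,q35} U34={q11,q14,q16,q21} U35={q8,q20,q32} U36={q8,q18,q21} U45={q5,q6,q25} U46={q17,q21,q23} U56={q8,q15,q33}
  U123={q24} U126={q35} U134={q14} U145={q6} U156={q15} U235={q32} U245={q5} U246={q17} U346={q21} U356={q8}
C dims 6,15,10; δ0: rk 5, SNF 1^5; δ1: rk 10, SNF 1^9·2
Ȟ^0 = (6 − 5) − 0 = 1, so Ȟ^0 ≅ Z
Ȟ^1 = (15 − 10) − 5 = 0, so Ȟ^1 ≅ 0
Ȟ^2 = (10 − 0) − 10 = 0 plus torsion [2], so Ȟ^2 ≅ Z/2

Ȟ^0(U;F) ≅ Z, Ȟ^1(U;F) ≅ 0, Ȟ^2(U;F) ≅ Z/2
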